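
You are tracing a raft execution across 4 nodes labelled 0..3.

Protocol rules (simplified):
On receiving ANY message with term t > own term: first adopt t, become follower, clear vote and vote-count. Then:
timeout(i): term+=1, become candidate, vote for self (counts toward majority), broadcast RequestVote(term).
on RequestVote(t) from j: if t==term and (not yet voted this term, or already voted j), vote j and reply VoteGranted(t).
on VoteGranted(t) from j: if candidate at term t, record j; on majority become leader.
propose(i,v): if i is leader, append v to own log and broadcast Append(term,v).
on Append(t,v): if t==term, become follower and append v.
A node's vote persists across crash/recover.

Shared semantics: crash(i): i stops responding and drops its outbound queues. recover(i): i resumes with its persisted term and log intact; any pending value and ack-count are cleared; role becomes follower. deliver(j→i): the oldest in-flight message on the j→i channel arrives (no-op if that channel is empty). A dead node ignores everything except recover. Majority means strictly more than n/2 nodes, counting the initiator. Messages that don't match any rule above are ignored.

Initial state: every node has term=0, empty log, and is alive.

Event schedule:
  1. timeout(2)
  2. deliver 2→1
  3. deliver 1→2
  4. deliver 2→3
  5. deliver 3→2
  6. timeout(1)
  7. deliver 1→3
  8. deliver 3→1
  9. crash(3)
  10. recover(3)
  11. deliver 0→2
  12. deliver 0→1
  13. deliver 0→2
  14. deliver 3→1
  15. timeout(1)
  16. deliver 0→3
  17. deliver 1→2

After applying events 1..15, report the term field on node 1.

3

1. timeout(2):  <2:cand t1 ->
2. deliver 2→1:  <1:foll t1 ->
3. deliver 1→2:  nop
4. deliver 2→3:  <3:foll t1 ->
5. deliver 3→2:  <2:lead t1 ->
6. timeout(1):  <1:cand t2 ->
7. deliver 1→3:  <3:foll t2 ->
8. deliver 3→1:  nop
9. crash(3):  <3:✗foll t2 ->
10. recover(3):  <3:foll t2 ->
11. deliver 0→2:  nop
12. deliver 0→1:  nop
13. deliver 0→2:  nop
14. deliver 3→1:  nop
15. timeout(1):  <1:cand t3 ->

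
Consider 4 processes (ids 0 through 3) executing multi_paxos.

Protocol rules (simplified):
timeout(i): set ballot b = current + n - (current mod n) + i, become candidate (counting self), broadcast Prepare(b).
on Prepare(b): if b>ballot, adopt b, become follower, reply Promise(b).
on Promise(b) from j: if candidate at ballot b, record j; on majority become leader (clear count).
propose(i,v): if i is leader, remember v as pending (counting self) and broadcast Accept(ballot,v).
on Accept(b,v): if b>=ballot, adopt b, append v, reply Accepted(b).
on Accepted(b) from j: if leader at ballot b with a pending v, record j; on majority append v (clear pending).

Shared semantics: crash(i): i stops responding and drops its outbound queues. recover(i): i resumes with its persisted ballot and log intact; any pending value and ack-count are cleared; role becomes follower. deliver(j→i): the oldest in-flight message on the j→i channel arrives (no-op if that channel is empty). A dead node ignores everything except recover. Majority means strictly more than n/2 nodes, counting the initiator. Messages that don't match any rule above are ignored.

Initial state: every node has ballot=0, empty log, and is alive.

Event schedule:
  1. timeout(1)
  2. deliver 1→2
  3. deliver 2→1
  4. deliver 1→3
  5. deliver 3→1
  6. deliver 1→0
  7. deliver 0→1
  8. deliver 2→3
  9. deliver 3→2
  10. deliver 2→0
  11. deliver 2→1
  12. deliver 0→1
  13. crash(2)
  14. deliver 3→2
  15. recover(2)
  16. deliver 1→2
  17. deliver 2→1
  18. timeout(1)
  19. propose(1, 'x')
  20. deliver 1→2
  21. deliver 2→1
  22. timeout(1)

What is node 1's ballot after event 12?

1. timeout(1):  <1:cand b5 ->
2. deliver 1→2:  <2:foll b5 ->
3. deliver 2→1:  nop
4. deliver 1→3:  <3:foll b5 ->
5. deliver 3→1:  <1:lead b5 ->
6. deliver 1→0:  <0:foll b5 ->
7. deliver 0→1:  nop
8. deliver 2→3:  nop
9. deliver 3→2:  nop
10. deliver 2→0:  nop
11. deliver 2→1:  nop
12. deliver 0→1:  nop

5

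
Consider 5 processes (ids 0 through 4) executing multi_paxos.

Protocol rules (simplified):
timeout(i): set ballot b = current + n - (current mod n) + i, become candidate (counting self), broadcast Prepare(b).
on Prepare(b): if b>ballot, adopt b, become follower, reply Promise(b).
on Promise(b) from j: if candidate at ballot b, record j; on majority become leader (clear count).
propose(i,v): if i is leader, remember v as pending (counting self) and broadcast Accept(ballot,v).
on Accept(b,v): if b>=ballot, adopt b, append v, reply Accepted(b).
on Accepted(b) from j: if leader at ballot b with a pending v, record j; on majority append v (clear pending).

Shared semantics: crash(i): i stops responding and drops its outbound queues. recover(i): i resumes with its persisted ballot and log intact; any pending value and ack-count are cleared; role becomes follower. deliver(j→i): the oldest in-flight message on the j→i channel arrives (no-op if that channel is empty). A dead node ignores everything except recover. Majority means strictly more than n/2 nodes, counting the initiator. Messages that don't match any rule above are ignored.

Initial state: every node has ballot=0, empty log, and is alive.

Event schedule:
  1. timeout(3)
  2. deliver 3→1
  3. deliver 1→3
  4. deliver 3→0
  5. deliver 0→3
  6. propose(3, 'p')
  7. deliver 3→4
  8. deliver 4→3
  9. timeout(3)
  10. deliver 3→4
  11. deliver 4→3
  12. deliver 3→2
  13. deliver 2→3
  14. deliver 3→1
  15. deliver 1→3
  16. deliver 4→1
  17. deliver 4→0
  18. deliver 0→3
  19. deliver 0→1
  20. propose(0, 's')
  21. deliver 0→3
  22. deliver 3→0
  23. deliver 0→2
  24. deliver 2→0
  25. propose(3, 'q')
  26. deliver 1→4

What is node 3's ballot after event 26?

13

e1 timeout(3): 3[cand,b=8,-]
e2 deliver 3→1: 1[foll,b=8,-]
e3 deliver 1→3: ·
e4 deliver 3→0: 0[foll,b=8,-]
e5 deliver 0→3: 3[lead,b=8,-]
e6 propose(3,'p'): ·
e7 deliver 3→4: 4[foll,b=8,-]
e8 deliver 4→3: ·
e9 timeout(3): 3[cand,b=13,-]
e10 deliver 3→4: 4[foll,b=8,p]
e11 deliver 4→3: ·
e12 deliver 3→2: 2[foll,b=8,-]
e13 deliver 2→3: ·
e14 deliver 3→1: 1[foll,b=8,p]
e15 deliver 1→3: ·
e16 deliver 4→1: ·
e17 deliver 4→0: ·
e18 deliver 0→3: ·
e19 deliver 0→1: ·
e20 propose(0,'s'): ·
e21 deliver 0→3: ·
e22 deliver 3→0: 0[foll,b=8,p]
e23 deliver 0→2: ·
e24 deliver 2→0: ·
e25 propose(3,'q'): ·
e26 deliver 1→4: ·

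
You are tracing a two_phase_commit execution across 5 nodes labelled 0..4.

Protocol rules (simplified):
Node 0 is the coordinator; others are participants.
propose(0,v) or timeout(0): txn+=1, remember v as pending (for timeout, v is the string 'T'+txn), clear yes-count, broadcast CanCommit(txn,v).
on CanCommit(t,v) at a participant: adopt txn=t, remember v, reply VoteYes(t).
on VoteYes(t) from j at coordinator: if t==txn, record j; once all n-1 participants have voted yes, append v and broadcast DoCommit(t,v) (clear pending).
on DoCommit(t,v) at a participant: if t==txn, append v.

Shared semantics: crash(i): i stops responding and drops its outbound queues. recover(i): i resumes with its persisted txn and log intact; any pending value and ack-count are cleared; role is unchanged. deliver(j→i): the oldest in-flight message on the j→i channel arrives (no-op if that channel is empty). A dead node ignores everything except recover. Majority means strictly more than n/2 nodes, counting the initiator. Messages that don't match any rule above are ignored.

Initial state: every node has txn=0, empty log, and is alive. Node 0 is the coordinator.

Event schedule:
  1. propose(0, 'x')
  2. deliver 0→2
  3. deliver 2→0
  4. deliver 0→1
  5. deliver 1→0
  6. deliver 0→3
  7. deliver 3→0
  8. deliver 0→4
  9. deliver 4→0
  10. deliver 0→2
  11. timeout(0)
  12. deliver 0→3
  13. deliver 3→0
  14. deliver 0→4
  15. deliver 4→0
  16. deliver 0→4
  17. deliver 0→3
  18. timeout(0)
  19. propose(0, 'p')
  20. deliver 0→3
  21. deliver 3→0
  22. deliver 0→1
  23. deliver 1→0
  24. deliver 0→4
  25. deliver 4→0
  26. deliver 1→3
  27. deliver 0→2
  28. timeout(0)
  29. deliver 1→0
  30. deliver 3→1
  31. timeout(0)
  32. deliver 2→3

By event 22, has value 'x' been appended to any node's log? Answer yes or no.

yes

1. propose(0,'x'):  <0:coor t1 ->
2. deliver 0→2:  <2:part t1 ->
3. deliver 2→0:  nop
4. deliver 0→1:  <1:part t1 ->
5. deliver 1→0:  nop
6. deliver 0→3:  <3:part t1 ->
7. deliver 3→0:  nop
8. deliver 0→4:  <4:part t1 ->
9. deliver 4→0:  <0:coor t1 x>
10. deliver 0→2:  <2:part t1 x>
11. timeout(0):  <0:coor t2 x>
12. deliver 0→3:  <3:part t1 x>
13. deliver 3→0:  nop
14. deliver 0→4:  <4:part t1 x>
15. deliver 4→0:  nop
16. deliver 0→4:  <4:part t2 x>
17. deliver 0→3:  <3:part t2 x>
18. timeout(0):  <0:coor t3 x>
19. propose(0,'p'):  <0:coor t4 x>
20. deliver 0→3:  <3:part t3 x>
21. deliver 3→0:  nop
22. deliver 0→1:  <1:part t1 x>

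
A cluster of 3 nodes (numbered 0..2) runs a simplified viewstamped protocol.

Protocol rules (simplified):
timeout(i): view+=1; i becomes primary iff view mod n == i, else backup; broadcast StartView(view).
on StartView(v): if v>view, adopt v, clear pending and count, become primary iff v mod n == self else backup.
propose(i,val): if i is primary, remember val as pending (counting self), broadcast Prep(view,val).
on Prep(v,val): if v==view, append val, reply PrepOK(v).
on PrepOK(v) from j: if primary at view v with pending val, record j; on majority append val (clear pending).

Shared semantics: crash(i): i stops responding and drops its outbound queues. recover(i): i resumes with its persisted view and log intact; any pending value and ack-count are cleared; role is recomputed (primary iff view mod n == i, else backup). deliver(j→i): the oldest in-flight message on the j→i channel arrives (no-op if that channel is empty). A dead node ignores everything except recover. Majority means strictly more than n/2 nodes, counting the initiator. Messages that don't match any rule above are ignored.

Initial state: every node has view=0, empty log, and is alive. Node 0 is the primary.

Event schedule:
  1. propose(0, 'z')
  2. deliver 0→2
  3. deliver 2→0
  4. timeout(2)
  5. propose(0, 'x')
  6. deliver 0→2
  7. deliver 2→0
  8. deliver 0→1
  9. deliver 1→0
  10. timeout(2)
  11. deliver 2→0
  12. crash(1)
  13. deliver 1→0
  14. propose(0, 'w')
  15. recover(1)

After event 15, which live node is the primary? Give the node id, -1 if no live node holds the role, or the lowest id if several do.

2

[1] propose(0,'z') → ∅
[2] deliver 0→2 → N2(back v0 [z])
[3] deliver 2→0 → N0(prim v0 [z])
[4] timeout(2) → N2(back v1 [z])
[5] propose(0,'x') → ∅
[6] deliver 0→2 → ∅
[7] deliver 2→0 → N0(back v1 [z])
[8] deliver 0→1 → N1(back v0 [z])
[9] deliver 1→0 → ∅
[10] timeout(2) → N2(prim v2 [z])
[11] deliver 2→0 → N0(back v2 [z])
[12] crash(1) → N1(✗back v0 [z])
[13] deliver 1→0 → ∅
[14] propose(0,'w') → ∅
[15] recover(1) → N1(back v0 [z])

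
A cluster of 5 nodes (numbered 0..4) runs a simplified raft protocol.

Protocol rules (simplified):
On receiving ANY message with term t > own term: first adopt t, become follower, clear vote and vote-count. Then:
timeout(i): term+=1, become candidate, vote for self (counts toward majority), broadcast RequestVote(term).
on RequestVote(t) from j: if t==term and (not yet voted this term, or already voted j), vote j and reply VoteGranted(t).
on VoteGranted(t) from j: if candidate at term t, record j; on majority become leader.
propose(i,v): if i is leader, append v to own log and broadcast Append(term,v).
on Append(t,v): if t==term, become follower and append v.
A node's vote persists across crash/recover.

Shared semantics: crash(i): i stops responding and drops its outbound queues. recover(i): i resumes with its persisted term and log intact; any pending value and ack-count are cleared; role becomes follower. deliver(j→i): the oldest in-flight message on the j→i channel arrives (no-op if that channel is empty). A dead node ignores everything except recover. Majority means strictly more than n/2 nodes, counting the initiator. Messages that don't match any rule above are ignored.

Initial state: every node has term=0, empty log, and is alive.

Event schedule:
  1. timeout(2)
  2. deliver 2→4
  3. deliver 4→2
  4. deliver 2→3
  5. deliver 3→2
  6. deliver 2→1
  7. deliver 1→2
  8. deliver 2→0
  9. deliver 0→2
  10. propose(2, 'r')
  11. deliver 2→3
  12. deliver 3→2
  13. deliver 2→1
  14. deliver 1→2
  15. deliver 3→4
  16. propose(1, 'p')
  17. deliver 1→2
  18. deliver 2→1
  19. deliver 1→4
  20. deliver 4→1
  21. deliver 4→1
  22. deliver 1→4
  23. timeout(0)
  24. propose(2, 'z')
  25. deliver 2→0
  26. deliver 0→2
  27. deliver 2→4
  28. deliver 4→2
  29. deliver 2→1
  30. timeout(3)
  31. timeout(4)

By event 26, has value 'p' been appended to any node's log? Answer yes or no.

step 1 timeout(2): 2={cand,t=1,log=-}
step 2 deliver 2→4: 4={foll,t=1,log=-}
step 3 deliver 4→2: —
step 4 deliver 2→3: 3={foll,t=1,log=-}
step 5 deliver 3→2: 2={lead,t=1,log=-}
step 6 deliver 2→1: 1={foll,t=1,log=-}
step 7 deliver 1→2: —
step 8 deliver 2→0: 0={foll,t=1,log=-}
step 9 deliver 0→2: —
step 10 propose(2,'r'): 2={lead,t=1,log=r}
step 11 deliver 2→3: 3={foll,t=1,log=r}
step 12 deliver 3→2: —
step 13 deliver 2→1: 1={foll,t=1,log=r}
step 14 deliver 1→2: —
step 15 deliver 3→4: —
step 16 propose(1,'p'): —
step 17 deliver 1→2: —
step 18 deliver 2→1: —
step 19 deliver 1→4: —
step 20 deliver 4→1: —
step 21 deliver 4→1: —
step 22 deliver 1→4: —
step 23 timeout(0): 0={cand,t=2,log=-}
step 24 propose(2,'z'): 2={lead,t=1,log=r,z}
step 25 deliver 2→0: —
step 26 deliver 0→2: 2={foll,t=2,log=r,z}

no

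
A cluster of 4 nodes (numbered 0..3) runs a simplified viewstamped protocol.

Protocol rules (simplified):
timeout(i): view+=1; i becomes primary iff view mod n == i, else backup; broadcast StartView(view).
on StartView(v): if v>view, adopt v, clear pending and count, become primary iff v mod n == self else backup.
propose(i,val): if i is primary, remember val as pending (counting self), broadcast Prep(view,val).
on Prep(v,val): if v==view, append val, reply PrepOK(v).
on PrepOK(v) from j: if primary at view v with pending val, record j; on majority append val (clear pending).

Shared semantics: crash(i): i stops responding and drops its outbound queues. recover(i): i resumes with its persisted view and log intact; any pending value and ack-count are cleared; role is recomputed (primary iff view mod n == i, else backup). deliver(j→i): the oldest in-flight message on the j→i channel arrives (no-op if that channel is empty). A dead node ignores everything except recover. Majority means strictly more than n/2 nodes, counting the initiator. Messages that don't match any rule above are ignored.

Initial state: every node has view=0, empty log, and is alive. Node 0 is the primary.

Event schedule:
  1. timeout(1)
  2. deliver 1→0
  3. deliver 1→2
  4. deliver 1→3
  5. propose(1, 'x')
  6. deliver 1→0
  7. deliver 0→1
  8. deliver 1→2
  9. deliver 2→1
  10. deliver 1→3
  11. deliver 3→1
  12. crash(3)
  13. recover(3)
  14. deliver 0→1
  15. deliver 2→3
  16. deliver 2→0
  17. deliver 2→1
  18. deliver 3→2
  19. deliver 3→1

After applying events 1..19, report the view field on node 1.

after 1 — timeout(1): n1:prim/v1/[-]
after 2 — deliver 1→0: n0:back/v1/[-]
after 3 — deliver 1→2: n2:back/v1/[-]
after 4 — deliver 1→3: n3:back/v1/[-]
after 5 — propose(1,'x'): ·
after 6 — deliver 1→0: n0:back/v1/[x]
after 7 — deliver 0→1: ·
after 8 — deliver 1→2: n2:back/v1/[x]
after 9 — deliver 2→1: n1:prim/v1/[x]
after 10 — deliver 1→3: n3:back/v1/[x]
after 11 — deliver 3→1: ·
after 12 — crash(3): n3:✗back/v1/[x]
after 13 — recover(3): n3:back/v1/[x]
after 14 — deliver 0→1: ·
after 15 — deliver 2→3: ·
after 16 — deliver 2→0: ·
after 17 — deliver 2→1: ·
after 18 — deliver 3→2: ·
after 19 — deliver 3→1: ·

1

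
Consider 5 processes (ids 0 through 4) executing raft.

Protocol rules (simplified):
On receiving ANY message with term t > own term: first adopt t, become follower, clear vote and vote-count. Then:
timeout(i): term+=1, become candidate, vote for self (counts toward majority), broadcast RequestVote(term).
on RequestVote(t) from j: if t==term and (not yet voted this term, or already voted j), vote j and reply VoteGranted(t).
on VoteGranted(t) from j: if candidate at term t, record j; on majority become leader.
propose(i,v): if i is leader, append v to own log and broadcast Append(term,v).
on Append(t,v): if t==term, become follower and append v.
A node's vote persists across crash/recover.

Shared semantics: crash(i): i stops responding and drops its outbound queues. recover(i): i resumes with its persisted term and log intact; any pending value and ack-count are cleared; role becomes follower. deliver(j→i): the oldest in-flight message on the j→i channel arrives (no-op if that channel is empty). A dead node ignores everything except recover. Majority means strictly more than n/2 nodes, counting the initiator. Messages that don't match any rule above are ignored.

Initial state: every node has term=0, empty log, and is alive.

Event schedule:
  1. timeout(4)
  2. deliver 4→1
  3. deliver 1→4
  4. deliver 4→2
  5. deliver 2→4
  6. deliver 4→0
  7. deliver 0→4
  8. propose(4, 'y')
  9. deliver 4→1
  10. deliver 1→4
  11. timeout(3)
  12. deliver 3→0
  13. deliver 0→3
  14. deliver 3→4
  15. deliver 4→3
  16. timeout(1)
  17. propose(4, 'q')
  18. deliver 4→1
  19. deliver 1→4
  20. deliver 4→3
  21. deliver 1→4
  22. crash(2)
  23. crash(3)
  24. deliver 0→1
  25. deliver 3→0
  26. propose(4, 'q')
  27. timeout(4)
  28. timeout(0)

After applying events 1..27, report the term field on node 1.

2

1. timeout(4):  <4:cand t1 ->
2. deliver 4→1:  <1:foll t1 ->
3. deliver 1→4:  nop
4. deliver 4→2:  <2:foll t1 ->
5. deliver 2→4:  <4:lead t1 ->
6. deliver 4→0:  <0:foll t1 ->
7. deliver 0→4:  nop
8. propose(4,'y'):  <4:lead t1 y>
9. deliver 4→1:  <1:foll t1 y>
10. deliver 1→4:  nop
11. timeout(3):  <3:cand t1 ->
12. deliver 3→0:  nop
13. deliver 0→3:  nop
14. deliver 3→4:  nop
15. deliver 4→3:  nop
16. timeout(1):  <1:cand t2 y>
17. propose(4,'q'):  <4:lead t1 y,q>
18. deliver 4→1:  nop
19. deliver 1→4:  <4:foll t2 y,q>
20. deliver 4→3:  <3:foll t1 y>
21. deliver 1→4:  nop
22. crash(2):  <2:✗foll t1 ->
23. crash(3):  <3:✗foll t1 y>
24. deliver 0→1:  nop
25. deliver 3→0:  nop
26. propose(4,'q'):  nop
27. timeout(4):  <4:cand t3 y,q>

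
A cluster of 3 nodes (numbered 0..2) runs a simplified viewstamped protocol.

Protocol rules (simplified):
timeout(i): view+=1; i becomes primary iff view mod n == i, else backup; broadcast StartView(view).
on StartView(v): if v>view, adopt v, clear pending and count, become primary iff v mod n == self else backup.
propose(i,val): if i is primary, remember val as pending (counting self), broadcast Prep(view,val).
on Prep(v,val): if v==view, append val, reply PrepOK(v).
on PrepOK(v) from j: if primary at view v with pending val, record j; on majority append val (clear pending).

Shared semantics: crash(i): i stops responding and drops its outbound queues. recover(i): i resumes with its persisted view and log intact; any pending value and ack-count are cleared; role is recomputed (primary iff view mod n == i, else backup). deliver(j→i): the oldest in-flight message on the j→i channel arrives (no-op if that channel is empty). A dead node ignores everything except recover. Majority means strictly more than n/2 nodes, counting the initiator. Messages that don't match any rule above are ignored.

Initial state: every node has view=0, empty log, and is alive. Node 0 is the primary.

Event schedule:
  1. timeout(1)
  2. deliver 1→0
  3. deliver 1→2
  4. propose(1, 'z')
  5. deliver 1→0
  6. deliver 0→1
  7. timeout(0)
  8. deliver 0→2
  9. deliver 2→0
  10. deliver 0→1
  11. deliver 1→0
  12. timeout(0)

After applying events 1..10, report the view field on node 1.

2

step 1 timeout(1): 1={prim,v=1,log=-}
step 2 deliver 1→0: 0={back,v=1,log=-}
step 3 deliver 1→2: 2={back,v=1,log=-}
step 4 propose(1,'z'): —
step 5 deliver 1→0: 0={back,v=1,log=z}
step 6 deliver 0→1: 1={prim,v=1,log=z}
step 7 timeout(0): 0={back,v=2,log=z}
step 8 deliver 0→2: 2={prim,v=2,log=-}
step 9 deliver 2→0: —
step 10 deliver 0→1: 1={back,v=2,log=z}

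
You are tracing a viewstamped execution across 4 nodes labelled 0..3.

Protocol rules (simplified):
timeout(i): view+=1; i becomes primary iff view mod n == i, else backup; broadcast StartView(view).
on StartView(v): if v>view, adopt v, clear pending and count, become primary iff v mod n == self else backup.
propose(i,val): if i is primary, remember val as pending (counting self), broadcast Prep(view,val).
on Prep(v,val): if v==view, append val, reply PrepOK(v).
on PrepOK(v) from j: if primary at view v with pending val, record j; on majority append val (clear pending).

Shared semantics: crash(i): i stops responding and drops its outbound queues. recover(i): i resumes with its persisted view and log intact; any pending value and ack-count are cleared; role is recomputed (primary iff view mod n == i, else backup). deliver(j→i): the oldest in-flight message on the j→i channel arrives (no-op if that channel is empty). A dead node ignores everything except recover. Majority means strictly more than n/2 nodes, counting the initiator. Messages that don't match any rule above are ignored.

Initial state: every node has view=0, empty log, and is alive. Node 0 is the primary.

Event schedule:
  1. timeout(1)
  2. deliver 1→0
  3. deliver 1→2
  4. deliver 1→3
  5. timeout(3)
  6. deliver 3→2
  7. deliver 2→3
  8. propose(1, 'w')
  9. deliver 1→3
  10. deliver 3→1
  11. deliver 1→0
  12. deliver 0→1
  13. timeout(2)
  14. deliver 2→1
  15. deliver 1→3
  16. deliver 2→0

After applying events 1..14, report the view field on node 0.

step 1 timeout(1): 1={prim,v=1,log=-}
step 2 deliver 1→0: 0={back,v=1,log=-}
step 3 deliver 1→2: 2={back,v=1,log=-}
step 4 deliver 1→3: 3={back,v=1,log=-}
step 5 timeout(3): 3={back,v=2,log=-}
step 6 deliver 3→2: 2={prim,v=2,log=-}
step 7 deliver 2→3: —
step 8 propose(1,'w'): —
step 9 deliver 1→3: —
step 10 deliver 3→1: 1={back,v=2,log=-}
step 11 deliver 1→0: 0={back,v=1,log=w}
step 12 deliver 0→1: —
step 13 timeout(2): 2={back,v=3,log=-}
step 14 deliver 2→1: 1={back,v=3,log=-}

1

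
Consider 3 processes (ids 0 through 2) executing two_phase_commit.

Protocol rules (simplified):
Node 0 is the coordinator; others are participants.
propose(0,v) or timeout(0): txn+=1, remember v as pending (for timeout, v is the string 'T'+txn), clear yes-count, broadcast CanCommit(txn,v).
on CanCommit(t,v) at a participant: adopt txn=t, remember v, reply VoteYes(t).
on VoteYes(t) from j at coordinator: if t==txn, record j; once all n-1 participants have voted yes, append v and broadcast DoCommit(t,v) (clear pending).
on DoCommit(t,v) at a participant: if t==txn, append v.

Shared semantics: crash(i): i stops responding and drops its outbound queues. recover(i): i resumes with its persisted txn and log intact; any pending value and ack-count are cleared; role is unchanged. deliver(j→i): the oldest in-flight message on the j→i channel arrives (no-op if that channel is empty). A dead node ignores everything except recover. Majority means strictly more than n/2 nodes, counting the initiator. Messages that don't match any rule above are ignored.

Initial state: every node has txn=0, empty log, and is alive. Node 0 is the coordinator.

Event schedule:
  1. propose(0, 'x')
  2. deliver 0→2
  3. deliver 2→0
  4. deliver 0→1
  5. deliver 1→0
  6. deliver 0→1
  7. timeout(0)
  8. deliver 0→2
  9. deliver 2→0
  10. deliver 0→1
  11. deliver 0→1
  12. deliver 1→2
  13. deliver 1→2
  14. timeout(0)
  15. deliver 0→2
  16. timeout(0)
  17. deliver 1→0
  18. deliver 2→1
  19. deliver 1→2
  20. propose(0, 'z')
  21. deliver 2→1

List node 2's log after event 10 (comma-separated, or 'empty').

x

e1 propose(0,'x'): 0[coor,t=1,-]
e2 deliver 0→2: 2[part,t=1,-]
e3 deliver 2→0: ·
e4 deliver 0→1: 1[part,t=1,-]
e5 deliver 1→0: 0[coor,t=1,x]
e6 deliver 0→1: 1[part,t=1,x]
e7 timeout(0): 0[coor,t=2,x]
e8 deliver 0→2: 2[part,t=1,x]
e9 deliver 2→0: ·
e10 deliver 0→1: 1[part,t=2,x]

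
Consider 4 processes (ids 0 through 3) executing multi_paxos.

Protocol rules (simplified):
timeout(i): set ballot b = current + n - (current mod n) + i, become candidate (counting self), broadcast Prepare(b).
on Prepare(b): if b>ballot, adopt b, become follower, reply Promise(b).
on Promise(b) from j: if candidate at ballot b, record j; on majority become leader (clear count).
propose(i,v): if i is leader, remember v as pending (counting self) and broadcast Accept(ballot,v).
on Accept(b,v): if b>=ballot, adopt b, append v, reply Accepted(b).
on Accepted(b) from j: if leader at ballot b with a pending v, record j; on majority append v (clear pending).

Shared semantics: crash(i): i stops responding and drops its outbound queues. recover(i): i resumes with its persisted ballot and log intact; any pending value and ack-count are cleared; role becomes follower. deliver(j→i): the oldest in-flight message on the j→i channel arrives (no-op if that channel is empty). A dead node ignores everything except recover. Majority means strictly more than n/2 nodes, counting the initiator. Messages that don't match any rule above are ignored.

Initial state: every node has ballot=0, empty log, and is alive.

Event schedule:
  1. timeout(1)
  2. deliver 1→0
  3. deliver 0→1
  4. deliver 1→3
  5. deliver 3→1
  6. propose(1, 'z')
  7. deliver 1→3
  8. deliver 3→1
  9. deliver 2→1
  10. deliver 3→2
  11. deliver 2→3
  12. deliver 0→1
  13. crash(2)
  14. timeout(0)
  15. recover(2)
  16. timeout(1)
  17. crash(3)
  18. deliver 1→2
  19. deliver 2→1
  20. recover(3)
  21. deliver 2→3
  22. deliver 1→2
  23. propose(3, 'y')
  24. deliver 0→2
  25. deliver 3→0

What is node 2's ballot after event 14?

1. timeout(1):  <1:cand b5 ->
2. deliver 1→0:  <0:foll b5 ->
3. deliver 0→1:  nop
4. deliver 1→3:  <3:foll b5 ->
5. deliver 3→1:  <1:lead b5 ->
6. propose(1,'z'):  nop
7. deliver 1→3:  <3:foll b5 z>
8. deliver 3→1:  nop
9. deliver 2→1:  nop
10. deliver 3→2:  nop
11. deliver 2→3:  nop
12. deliver 0→1:  nop
13. crash(2):  <2:✗foll b0 ->
14. timeout(0):  <0:cand b8 ->

0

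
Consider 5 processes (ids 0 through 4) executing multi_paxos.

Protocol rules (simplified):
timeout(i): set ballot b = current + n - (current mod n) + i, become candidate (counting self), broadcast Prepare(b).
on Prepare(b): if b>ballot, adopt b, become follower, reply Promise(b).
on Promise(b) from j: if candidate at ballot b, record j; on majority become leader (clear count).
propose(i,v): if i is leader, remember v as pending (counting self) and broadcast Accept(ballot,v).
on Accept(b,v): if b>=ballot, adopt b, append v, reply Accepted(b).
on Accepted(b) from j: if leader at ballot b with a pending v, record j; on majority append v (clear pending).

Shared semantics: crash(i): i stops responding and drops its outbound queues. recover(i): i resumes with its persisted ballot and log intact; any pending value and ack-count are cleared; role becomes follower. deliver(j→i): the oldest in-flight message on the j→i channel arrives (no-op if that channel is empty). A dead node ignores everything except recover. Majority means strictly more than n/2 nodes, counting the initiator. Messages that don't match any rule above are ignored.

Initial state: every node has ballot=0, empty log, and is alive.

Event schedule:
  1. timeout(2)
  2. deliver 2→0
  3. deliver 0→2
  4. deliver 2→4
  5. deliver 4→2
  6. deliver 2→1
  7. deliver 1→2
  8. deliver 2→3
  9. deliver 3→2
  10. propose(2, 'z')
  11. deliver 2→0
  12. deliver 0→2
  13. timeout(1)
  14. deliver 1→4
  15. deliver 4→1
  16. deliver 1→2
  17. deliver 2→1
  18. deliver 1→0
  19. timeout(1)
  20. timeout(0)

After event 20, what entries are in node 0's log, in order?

z

e1 timeout(2): 2[cand,b=7,-]
e2 deliver 2→0: 0[foll,b=7,-]
e3 deliver 0→2: ·
e4 deliver 2→4: 4[foll,b=7,-]
e5 deliver 4→2: 2[lead,b=7,-]
e6 deliver 2→1: 1[foll,b=7,-]
e7 deliver 1→2: ·
e8 deliver 2→3: 3[foll,b=7,-]
e9 deliver 3→2: ·
e10 propose(2,'z'): ·
e11 deliver 2→0: 0[foll,b=7,z]
e12 deliver 0→2: ·
e13 timeout(1): 1[cand,b=11,-]
e14 deliver 1→4: 4[foll,b=11,-]
e15 deliver 4→1: ·
e16 deliver 1→2: 2[foll,b=11,-]
e17 deliver 2→1: ·
e18 deliver 1→0: 0[foll,b=11,z]
e19 timeout(1): 1[cand,b=16,-]
e20 timeout(0): 0[cand,b=15,z]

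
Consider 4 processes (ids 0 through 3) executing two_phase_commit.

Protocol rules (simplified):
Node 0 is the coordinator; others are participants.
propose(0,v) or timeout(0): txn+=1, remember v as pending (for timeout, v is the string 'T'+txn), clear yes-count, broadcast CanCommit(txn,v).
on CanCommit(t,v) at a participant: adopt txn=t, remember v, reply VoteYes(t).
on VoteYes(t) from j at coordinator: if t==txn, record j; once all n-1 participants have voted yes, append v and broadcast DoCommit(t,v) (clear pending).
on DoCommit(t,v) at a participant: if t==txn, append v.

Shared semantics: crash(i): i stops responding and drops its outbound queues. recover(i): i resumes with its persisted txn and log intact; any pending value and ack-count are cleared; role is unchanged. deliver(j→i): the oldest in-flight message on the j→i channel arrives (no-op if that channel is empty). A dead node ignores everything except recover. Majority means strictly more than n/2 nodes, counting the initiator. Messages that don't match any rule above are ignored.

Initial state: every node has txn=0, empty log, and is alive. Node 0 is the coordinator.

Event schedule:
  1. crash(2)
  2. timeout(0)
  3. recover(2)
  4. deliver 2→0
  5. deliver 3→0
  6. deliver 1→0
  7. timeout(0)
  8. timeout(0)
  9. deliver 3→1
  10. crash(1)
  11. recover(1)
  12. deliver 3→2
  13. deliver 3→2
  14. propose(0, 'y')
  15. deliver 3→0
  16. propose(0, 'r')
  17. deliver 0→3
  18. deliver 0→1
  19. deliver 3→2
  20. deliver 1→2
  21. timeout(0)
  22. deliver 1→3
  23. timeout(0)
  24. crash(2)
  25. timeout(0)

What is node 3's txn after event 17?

1

e1 crash(2): 2[✗part,t=0,-]
e2 timeout(0): 0[coor,t=1,-]
e3 recover(2): 2[part,t=0,-]
e4 deliver 2→0: ·
e5 deliver 3→0: ·
e6 deliver 1→0: ·
e7 timeout(0): 0[coor,t=2,-]
e8 timeout(0): 0[coor,t=3,-]
e9 deliver 3→1: ·
e10 crash(1): 1[✗part,t=0,-]
e11 recover(1): 1[part,t=0,-]
e12 deliver 3→2: ·
e13 deliver 3→2: ·
e14 propose(0,'y'): 0[coor,t=4,-]
e15 deliver 3→0: ·
e16 propose(0,'r'): 0[coor,t=5,-]
e17 deliver 0→3: 3[part,t=1,-]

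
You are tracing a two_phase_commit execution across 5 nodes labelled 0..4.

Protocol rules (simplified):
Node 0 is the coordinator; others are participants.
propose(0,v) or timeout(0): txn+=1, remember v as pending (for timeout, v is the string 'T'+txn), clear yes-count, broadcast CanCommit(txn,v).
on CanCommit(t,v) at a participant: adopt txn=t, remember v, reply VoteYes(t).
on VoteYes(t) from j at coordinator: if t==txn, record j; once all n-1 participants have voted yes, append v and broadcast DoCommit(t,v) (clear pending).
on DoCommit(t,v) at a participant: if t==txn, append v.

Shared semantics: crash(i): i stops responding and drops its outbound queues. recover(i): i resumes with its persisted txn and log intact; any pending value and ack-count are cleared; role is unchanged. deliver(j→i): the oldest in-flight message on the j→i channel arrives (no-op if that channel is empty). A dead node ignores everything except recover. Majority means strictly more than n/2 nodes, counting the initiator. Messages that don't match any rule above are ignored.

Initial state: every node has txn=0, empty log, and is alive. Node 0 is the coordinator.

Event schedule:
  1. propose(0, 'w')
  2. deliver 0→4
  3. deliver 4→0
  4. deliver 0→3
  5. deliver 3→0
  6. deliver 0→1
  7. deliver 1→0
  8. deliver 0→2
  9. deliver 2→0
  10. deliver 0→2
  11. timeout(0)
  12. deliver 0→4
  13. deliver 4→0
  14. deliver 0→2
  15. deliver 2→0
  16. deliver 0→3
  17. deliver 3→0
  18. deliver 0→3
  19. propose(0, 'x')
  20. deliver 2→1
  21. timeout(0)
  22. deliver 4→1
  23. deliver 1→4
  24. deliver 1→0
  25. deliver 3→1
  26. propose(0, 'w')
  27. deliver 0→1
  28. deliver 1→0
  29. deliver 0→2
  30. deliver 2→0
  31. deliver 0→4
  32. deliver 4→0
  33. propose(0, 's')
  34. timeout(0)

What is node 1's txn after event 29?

1. propose(0,'w'):  <0:coor t1 ->
2. deliver 0→4:  <4:part t1 ->
3. deliver 4→0:  nop
4. deliver 0→3:  <3:part t1 ->
5. deliver 3→0:  nop
6. deliver 0→1:  <1:part t1 ->
7. deliver 1→0:  nop
8. deliver 0→2:  <2:part t1 ->
9. deliver 2→0:  <0:coor t1 w>
10. deliver 0→2:  <2:part t1 w>
11. timeout(0):  <0:coor t2 w>
12. deliver 0→4:  <4:part t1 w>
13. deliver 4→0:  nop
14. deliver 0→2:  <2:part t2 w>
15. deliver 2→0:  nop
16. deliver 0→3:  <3:part t1 w>
17. deliver 3→0:  nop
18. deliver 0→3:  <3:part t2 w>
19. propose(0,'x'):  <0:coor t3 w>
20. deliver 2→1:  nop
21. timeout(0):  <0:coor t4 w>
22. deliver 4→1:  nop
23. deliver 1→4:  nop
24. deliver 1→0:  nop
25. deliver 3→1:  nop
26. propose(0,'w'):  <0:coor t5 w>
27. deliver 0→1:  <1:part t1 w>
28. deliver 1→0:  nop
29. deliver 0→2:  <2:part t3 w>

1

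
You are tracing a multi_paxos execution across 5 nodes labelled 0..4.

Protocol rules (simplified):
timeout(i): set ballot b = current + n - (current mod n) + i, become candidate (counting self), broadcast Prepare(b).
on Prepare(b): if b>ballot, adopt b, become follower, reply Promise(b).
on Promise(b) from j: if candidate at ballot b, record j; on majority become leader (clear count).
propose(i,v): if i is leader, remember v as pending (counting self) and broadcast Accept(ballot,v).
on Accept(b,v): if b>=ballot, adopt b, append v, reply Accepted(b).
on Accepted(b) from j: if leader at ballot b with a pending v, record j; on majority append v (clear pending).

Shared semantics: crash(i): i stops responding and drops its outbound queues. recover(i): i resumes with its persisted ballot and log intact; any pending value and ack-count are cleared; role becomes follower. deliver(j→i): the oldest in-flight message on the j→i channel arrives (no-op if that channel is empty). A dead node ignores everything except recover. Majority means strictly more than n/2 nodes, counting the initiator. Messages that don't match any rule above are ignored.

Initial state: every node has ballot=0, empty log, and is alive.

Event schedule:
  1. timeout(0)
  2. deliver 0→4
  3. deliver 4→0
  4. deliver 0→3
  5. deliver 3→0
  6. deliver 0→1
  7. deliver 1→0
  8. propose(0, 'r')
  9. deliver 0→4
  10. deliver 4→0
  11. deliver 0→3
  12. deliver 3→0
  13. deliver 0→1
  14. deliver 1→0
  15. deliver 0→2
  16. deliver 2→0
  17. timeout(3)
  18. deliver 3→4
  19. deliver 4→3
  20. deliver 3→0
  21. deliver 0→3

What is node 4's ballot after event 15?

after 1 — timeout(0): n0:cand/b5/[-]
after 2 — deliver 0→4: n4:foll/b5/[-]
after 3 — deliver 4→0: ·
after 4 — deliver 0→3: n3:foll/b5/[-]
after 5 — deliver 3→0: n0:lead/b5/[-]
after 6 — deliver 0→1: n1:foll/b5/[-]
after 7 — deliver 1→0: ·
after 8 — propose(0,'r'): ·
after 9 — deliver 0→4: n4:foll/b5/[r]
after 10 — deliver 4→0: ·
after 11 — deliver 0→3: n3:foll/b5/[r]
after 12 — deliver 3→0: n0:lead/b5/[r]
after 13 — deliver 0→1: n1:foll/b5/[r]
after 14 — deliver 1→0: ·
after 15 — deliver 0→2: n2:foll/b5/[-]

5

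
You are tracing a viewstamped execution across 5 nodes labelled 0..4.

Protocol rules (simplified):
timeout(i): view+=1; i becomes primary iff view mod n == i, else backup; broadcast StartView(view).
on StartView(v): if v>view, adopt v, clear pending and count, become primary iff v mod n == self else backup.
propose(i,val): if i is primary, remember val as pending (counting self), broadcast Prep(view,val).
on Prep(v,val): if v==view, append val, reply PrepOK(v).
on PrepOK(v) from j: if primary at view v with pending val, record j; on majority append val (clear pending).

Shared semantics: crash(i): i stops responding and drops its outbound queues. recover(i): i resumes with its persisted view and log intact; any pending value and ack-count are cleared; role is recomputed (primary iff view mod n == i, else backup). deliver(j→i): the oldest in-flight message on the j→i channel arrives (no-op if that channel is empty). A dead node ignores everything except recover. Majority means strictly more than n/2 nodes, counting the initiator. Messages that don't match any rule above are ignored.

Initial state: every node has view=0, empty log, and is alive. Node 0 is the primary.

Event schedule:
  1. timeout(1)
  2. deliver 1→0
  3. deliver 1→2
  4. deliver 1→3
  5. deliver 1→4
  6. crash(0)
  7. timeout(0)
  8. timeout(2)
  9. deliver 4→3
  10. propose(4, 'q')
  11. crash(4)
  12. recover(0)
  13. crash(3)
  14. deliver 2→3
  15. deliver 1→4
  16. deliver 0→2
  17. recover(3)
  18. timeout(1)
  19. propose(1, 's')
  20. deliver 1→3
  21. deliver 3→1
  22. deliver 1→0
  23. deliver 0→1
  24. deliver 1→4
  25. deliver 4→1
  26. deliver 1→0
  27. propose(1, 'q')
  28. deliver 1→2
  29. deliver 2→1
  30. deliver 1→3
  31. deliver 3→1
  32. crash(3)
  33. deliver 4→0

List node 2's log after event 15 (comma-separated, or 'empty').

1. timeout(1):  <1:prim v1 ->
2. deliver 1→0:  <0:back v1 ->
3. deliver 1→2:  <2:back v1 ->
4. deliver 1→3:  <3:back v1 ->
5. deliver 1→4:  <4:back v1 ->
6. crash(0):  <0:✗back v1 ->
7. timeout(0):  nop
8. timeout(2):  <2:prim v2 ->
9. deliver 4→3:  nop
10. propose(4,'q'):  nop
11. crash(4):  <4:✗back v1 ->
12. recover(0):  <0:back v1 ->
13. crash(3):  <3:✗back v1 ->
14. deliver 2→3:  nop
15. deliver 1→4:  nop

empty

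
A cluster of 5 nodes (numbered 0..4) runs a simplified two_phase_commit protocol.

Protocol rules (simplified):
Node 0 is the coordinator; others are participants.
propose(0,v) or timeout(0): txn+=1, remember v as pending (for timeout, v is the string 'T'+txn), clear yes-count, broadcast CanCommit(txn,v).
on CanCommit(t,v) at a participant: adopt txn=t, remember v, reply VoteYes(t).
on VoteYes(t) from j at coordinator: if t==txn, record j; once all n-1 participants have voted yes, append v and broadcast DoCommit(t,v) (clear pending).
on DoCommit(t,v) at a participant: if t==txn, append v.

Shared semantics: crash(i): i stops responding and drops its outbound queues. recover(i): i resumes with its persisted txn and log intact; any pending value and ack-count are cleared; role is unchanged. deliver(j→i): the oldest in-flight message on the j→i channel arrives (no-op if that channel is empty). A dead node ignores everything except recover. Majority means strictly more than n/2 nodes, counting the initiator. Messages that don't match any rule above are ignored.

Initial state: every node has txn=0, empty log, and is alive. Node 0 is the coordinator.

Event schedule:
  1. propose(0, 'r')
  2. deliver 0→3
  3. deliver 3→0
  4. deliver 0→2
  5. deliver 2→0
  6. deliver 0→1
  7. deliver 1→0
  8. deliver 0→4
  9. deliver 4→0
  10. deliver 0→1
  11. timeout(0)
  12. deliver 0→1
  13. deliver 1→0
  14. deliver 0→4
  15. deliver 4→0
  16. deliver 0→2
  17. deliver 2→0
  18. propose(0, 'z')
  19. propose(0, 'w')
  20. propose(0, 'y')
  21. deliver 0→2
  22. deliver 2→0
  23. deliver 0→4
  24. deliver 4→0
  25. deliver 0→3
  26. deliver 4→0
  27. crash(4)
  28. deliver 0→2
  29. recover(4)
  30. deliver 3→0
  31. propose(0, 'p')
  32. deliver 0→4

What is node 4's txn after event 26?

after 1 — propose(0,'r'): n0:coor/t1/[-]
after 2 — deliver 0→3: n3:part/t1/[-]
after 3 — deliver 3→0: ·
after 4 — deliver 0→2: n2:part/t1/[-]
after 5 — deliver 2→0: ·
after 6 — deliver 0→1: n1:part/t1/[-]
after 7 — deliver 1→0: ·
after 8 — deliver 0→4: n4:part/t1/[-]
after 9 — deliver 4→0: n0:coor/t1/[r]
after 10 — deliver 0→1: n1:part/t1/[r]
after 11 — timeout(0): n0:coor/t2/[r]
after 12 — deliver 0→1: n1:part/t2/[r]
after 13 — deliver 1→0: ·
after 14 — deliver 0→4: n4:part/t1/[r]
after 15 — deliver 4→0: ·
after 16 — deliver 0→2: n2:part/t1/[r]
after 17 — deliver 2→0: ·
after 18 — propose(0,'z'): n0:coor/t3/[r]
after 19 — propose(0,'w'): n0:coor/t4/[r]
after 20 — propose(0,'y'): n0:coor/t5/[r]
after 21 — deliver 0→2: n2:part/t2/[r]
after 22 — deliver 2→0: ·
after 23 — deliver 0→4: n4:part/t2/[r]
after 24 — deliver 4→0: ·
after 25 — deliver 0→3: n3:part/t1/[r]
after 26 — deliver 4→0: ·

2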